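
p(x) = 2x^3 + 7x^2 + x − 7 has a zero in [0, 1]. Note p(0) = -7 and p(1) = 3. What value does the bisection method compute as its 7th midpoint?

0.8359375

midpoint 0.5: p = -4.5 < 0 → [0.5, 1]
midpoint 0.75: p = -1.46875 < 0 → [0.75, 1]
midpoint 0.875: p = 0.574219 > 0 → [0.75, 0.875]
midpoint 0.8125: p = -0.4937 < 0 → [0.8125, 0.875]
midpoint 0.84375: p = 0.0285 > 0 → [0.8125, 0.84375]
midpoint 0.828125: p = -0.2355 < 0 → [0.828125, 0.84375]
midpoint 0.8359375: p = -0.1042 < 0 → [0.8359375, 0.84375]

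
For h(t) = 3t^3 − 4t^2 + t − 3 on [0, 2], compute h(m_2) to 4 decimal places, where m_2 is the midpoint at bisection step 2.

midpoint 1: h = -3 < 0 → [1, 2]
midpoint 1.5: h = -0.375 < 0 → [1.5, 2]

-0.3750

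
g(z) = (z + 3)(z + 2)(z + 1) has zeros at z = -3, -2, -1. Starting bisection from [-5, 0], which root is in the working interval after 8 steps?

-3

m = -2.5, g(m) = 0.375 (+); new bracket [-5, -2.5]
m = -3.75, g(m) = -3.609375 (−); new bracket [-3.75, -2.5]
m = -3.125, g(m) = -0.298828 (−); new bracket [-3.125, -2.5]
m = -2.8125, g(m) = 0.2761 (+); new bracket [-3.125, -2.8125]
m = -2.96875, g(m) = 0.0596 (+); new bracket [-3.125, -2.96875]
m = -3.046875, g(m) = -0.1004 (−); new bracket [-3.046875, -2.96875]
m = -3.0078125, g(m) = -0.0158 (−); new bracket [-3.0078125, -2.96875]
m = -2.98828125, g(m) = 0.023 (+); new bracket [-3.0078125, -2.98828125]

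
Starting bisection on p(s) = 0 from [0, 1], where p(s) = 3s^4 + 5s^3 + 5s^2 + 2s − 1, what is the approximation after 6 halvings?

0.265625

m = 0.5, p(m) = 2.0625 (+); new bracket [0, 0.5]
m = 0.25, p(m) = -0.097656 (−); new bracket [0.25, 0.5]
m = 0.375, p(m) = 0.776123 (+); new bracket [0.25, 0.375]
m = 0.3125, p(m) = 0.2945 (+); new bracket [0.25, 0.3125]
m = 0.28125, p(m) = 0.088 (+); new bracket [0.25, 0.28125]
m = 0.265625, p(m) = -0.0073 (−); new bracket [0.265625, 0.28125]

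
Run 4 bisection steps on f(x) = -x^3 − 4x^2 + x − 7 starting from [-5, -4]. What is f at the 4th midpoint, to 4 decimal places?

x = -4.5 gives f = -1.375, negative; keep [-5, -4.5]
x = -4.75 gives f = 5.171875, positive; keep [-4.75, -4.5]
x = -4.625 gives f = 1.744141, positive; keep [-4.625, -4.5]
x = -4.5625 gives f = 0.1467, positive; keep [-4.5625, -4.5]

0.1467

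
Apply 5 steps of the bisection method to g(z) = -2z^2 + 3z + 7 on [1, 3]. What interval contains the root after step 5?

midpoint 2: g = 5 > 0 → [2, 3]
midpoint 2.5: g = 2 > 0 → [2.5, 3]
midpoint 2.75: g = 0.125 > 0 → [2.75, 3]
midpoint 2.875: g = -0.9062 < 0 → [2.75, 2.875]
midpoint 2.8125: g = -0.3828 < 0 → [2.75, 2.8125]

[2.75, 2.8125]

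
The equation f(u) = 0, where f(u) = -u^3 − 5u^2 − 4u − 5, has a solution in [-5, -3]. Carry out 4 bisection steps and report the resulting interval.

[-4.375, -4.25]

f(-4) = -5 < 0, so the root lies in [-5, -4]
f(-4.5) = 2.875 > 0, so the root lies in [-4.5, -4]
f(-4.25) = -1.546875 < 0, so the root lies in [-4.5, -4.25]
f(-4.375) = 0.5371 > 0, so the root lies in [-4.375, -4.25]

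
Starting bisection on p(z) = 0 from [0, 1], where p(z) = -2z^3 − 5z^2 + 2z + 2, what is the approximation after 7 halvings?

0.7265625

p(0.5) = 1.5 > 0, so the root lies in [0.5, 1]
p(0.75) = -0.15625 < 0, so the root lies in [0.5, 0.75]
p(0.625) = 0.808594 > 0, so the root lies in [0.625, 0.75]
p(0.6875) = 0.3618 > 0, so the root lies in [0.6875, 0.75]
p(0.71875) = 0.1119 > 0, so the root lies in [0.71875, 0.75]
p(0.734375) = -0.0199 < 0, so the root lies in [0.71875, 0.734375]
p(0.7265625) = 0.0466 > 0, so the root lies in [0.7265625, 0.734375]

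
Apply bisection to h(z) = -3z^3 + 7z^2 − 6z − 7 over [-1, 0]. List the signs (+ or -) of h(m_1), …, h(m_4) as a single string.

-++-

h(-0.5) = -1.875 < 0, so the root lies in [-1, -0.5]
h(-0.75) = 2.703125 > 0, so the root lies in [-0.75, -0.5]
h(-0.625) = 0.216797 > 0, so the root lies in [-0.625, -0.5]
h(-0.5625) = -0.8762 < 0, so the root lies in [-0.625, -0.5625]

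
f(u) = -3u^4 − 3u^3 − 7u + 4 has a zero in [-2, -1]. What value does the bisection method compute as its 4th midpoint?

-1.8125

midpoint -1.5: f = 9.4375 > 0 → [-2, -1.5]
midpoint -1.75: f = 4.191406 > 0 → [-2, -1.75]
midpoint -1.875: f = -0.178467 < 0 → [-1.875, -1.75]
midpoint -1.8125: f = 2.1738 > 0 → [-1.875, -1.8125]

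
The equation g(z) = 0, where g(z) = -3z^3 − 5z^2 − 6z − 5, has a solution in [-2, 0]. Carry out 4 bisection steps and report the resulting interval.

z = -1 gives g = -1, negative; keep [-2, -1]
z = -1.5 gives g = 2.875, positive; keep [-1.5, -1]
z = -1.25 gives g = 0.546875, positive; keep [-1.25, -1]
z = -1.125 gives g = -0.3066, negative; keep [-1.25, -1.125]

[-1.25, -1.125]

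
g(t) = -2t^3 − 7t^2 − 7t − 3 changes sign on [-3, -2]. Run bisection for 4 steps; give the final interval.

midpoint -2.5: g = 2 > 0 → [-2.5, -2]
midpoint -2.25: g = 0.09375 > 0 → [-2.25, -2]
midpoint -2.125: g = -0.542969 < 0 → [-2.25, -2.125]
midpoint -2.1875: g = -0.2485 < 0 → [-2.25, -2.1875]

[-2.25, -2.1875]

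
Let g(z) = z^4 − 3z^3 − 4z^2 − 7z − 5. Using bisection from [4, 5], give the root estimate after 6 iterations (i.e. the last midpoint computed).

4.359375

midpoint 4.5: g = 19.1875 > 0 → [4, 4.5]
midpoint 4.25: g = -11.042969 < 0 → [4.25, 4.5]
midpoint 4.375: g = 2.955322 > 0 → [4.25, 4.375]
midpoint 4.3125: g = -4.3125 < 0 → [4.3125, 4.375]
midpoint 4.34375: g = -0.7471 < 0 → [4.34375, 4.375]
midpoint 4.359375: g = 1.0869 > 0 → [4.34375, 4.359375]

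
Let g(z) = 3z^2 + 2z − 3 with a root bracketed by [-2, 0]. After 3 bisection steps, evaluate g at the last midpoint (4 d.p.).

z = -1 gives g = -2, negative; keep [-2, -1]
z = -1.5 gives g = 0.75, positive; keep [-1.5, -1]
z = -1.25 gives g = -0.8125, negative; keep [-1.5, -1.25]

-0.8125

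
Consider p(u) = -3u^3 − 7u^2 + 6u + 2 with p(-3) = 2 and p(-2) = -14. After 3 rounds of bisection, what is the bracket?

midpoint -2.5: p = -9.875 < 0 → [-3, -2.5]
midpoint -2.75: p = -5.046875 < 0 → [-3, -2.75]
midpoint -2.875: p = -1.818359 < 0 → [-3, -2.875]

[-3, -2.875]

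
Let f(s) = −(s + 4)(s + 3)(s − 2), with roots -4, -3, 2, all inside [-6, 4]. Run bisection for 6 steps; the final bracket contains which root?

2

m = -1, f(m) = 18 (+); new bracket [-1, 4]
m = 1.5, f(m) = 12.375 (+); new bracket [1.5, 4]
m = 2.75, f(m) = -29.109375 (−); new bracket [1.5, 2.75]
m = 2.125, f(m) = -3.9238 (−); new bracket [1.5, 2.125]
m = 1.8125, f(m) = 5.2449 (+); new bracket [1.8125, 2.125]
m = 1.96875, f(m) = 0.9268 (+); new bracket [1.96875, 2.125]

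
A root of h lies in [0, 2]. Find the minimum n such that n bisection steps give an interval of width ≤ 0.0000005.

Width after n steps is 2/2^n. Need 2^n ≥ 2/0.0000005 = 4000000.
2^21 = 2097152 < 4000000 ≤ 2^22 = 4194304, so n = 22.

22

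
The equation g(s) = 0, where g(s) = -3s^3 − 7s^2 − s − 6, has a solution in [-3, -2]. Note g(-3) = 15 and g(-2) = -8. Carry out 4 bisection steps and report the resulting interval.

midpoint -2.5: g = -0.375 < 0 → [-3, -2.5]
midpoint -2.75: g = 6.203125 > 0 → [-2.75, -2.5]
midpoint -2.625: g = 2.654297 > 0 → [-2.625, -2.5]
midpoint -2.5625: g = 1.0769 > 0 → [-2.5625, -2.5]

[-2.5625, -2.5]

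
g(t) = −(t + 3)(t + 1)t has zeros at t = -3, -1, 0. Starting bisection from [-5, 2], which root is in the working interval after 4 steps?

-3

t = -1.5 gives g = -1.125, negative; keep [-5, -1.5]
t = -3.25 gives g = 1.828125, positive; keep [-3.25, -1.5]
t = -2.375 gives g = -2.041016, negative; keep [-3.25, -2.375]
t = -2.8125 gives g = -0.9558, negative; keep [-3.25, -2.8125]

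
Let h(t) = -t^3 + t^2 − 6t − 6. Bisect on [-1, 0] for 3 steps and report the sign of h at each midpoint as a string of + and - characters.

m = -0.5, h(m) = -2.625 (−); new bracket [-1, -0.5]
m = -0.75, h(m) = -0.515625 (−); new bracket [-1, -0.75]
m = -0.875, h(m) = 0.685547 (+); new bracket [-0.875, -0.75]

--+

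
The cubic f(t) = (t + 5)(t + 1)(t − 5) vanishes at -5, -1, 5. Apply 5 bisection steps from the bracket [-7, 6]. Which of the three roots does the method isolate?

5

t = -0.5 gives f = -12.375, negative; keep [-0.5, 6]
t = 2.75 gives f = -65.390625, negative; keep [2.75, 6]
t = 4.375 gives f = -31.494141, negative; keep [4.375, 6]
t = 5.1875 gives f = 11.8191, positive; keep [4.375, 5.1875]
t = 4.78125 gives f = -12.3698, negative; keep [4.78125, 5.1875]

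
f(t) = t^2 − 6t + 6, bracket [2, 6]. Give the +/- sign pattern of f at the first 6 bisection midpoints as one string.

t = 4 gives f = -2, negative; keep [4, 6]
t = 5 gives f = 1, positive; keep [4, 5]
t = 4.5 gives f = -0.75, negative; keep [4.5, 5]
t = 4.75 gives f = 0.0625, positive; keep [4.5, 4.75]
t = 4.625 gives f = -0.3594, negative; keep [4.625, 4.75]
t = 4.6875 gives f = -0.1523, negative; keep [4.6875, 4.75]

-+-+--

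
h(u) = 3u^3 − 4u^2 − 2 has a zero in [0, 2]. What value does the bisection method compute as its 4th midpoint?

1.625

u = 1 gives h = -3, negative; keep [1, 2]
u = 1.5 gives h = -0.875, negative; keep [1.5, 2]
u = 1.75 gives h = 1.828125, positive; keep [1.5, 1.75]
u = 1.625 gives h = 0.3105, positive; keep [1.5, 1.625]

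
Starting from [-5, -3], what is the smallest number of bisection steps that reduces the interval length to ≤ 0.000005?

19

Width after n steps is 2/2^n. Need 2^n ≥ 2/0.000005 = 400000.
2^18 = 262144 < 400000 ≤ 2^19 = 524288, so n = 19.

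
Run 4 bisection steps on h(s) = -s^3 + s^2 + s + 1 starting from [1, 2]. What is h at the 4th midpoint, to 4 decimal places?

0.1433

m = 1.5, h(m) = 1.375 (+); new bracket [1.5, 2]
m = 1.75, h(m) = 0.453125 (+); new bracket [1.75, 2]
m = 1.875, h(m) = -0.201172 (−); new bracket [1.75, 1.875]
m = 1.8125, h(m) = 0.1433 (+); new bracket [1.8125, 1.875]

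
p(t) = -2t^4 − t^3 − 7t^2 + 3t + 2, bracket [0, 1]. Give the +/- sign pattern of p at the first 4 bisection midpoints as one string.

+-+-

midpoint 0.5: p = 1.5 > 0 → [0.5, 1]
midpoint 0.75: p = -0.742188 < 0 → [0.5, 0.75]
midpoint 0.625: p = 0.591309 > 0 → [0.625, 0.75]
midpoint 0.6875: p = -0.0179 < 0 → [0.625, 0.6875]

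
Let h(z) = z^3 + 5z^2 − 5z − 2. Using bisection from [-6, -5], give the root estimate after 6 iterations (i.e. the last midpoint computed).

m = -5.5, h(m) = 10.375 (+); new bracket [-6, -5.5]
m = -5.75, h(m) = 1.953125 (+); new bracket [-6, -5.75]
m = -5.875, h(m) = -2.826172 (−); new bracket [-5.875, -5.75]
m = -5.8125, h(m) = -0.3879 (−); new bracket [-5.8125, -5.75]
m = -5.78125, h(m) = 0.7946 (+); new bracket [-5.8125, -5.78125]
m = -5.796875, h(m) = 0.2064 (+); new bracket [-5.8125, -5.796875]

-5.796875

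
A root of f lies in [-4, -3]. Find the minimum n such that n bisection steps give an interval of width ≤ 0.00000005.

25

Width after n steps is 1/2^n. Need 2^n ≥ 1/0.00000005 = 20000000.
2^24 = 16777216 < 20000000 ≤ 2^25 = 33554432, so n = 25.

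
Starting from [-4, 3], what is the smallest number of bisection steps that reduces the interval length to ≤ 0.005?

11

Width after n steps is 7/2^n. Need 2^n ≥ 7/0.005 = 1400.
2^10 = 1024 < 1400 ≤ 2^11 = 2048, so n = 11.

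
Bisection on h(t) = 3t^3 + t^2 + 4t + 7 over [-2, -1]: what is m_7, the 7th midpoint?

h(-1.5) = -6.875 < 0, so the root lies in [-1.5, -1]
h(-1.25) = -2.296875 < 0, so the root lies in [-1.25, -1]
h(-1.125) = -0.505859 < 0, so the root lies in [-1.125, -1]
h(-1.0625) = 0.2805 > 0, so the root lies in [-1.125, -1.0625]
h(-1.09375) = -0.104 < 0, so the root lies in [-1.09375, -1.0625]
h(-1.078125) = 0.0904 > 0, so the root lies in [-1.09375, -1.078125]
h(-1.0859375) = -0.0063 < 0, so the root lies in [-1.0859375, -1.078125]

-1.0859375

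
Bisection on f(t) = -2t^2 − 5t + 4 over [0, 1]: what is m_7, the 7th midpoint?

0.6328125

m = 0.5, f(m) = 1 (+); new bracket [0.5, 1]
m = 0.75, f(m) = -0.875 (−); new bracket [0.5, 0.75]
m = 0.625, f(m) = 0.09375 (+); new bracket [0.625, 0.75]
m = 0.6875, f(m) = -0.3828 (−); new bracket [0.625, 0.6875]
m = 0.65625, f(m) = -0.1426 (−); new bracket [0.625, 0.65625]
m = 0.640625, f(m) = -0.0239 (−); new bracket [0.625, 0.640625]
m = 0.6328125, f(m) = 0.035 (+); new bracket [0.6328125, 0.640625]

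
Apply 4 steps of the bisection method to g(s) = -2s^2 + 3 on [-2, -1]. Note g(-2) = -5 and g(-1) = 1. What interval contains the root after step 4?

[-1.25, -1.1875]

g(-1.5) = -1.5 < 0, so the root lies in [-1.5, -1]
g(-1.25) = -0.125 < 0, so the root lies in [-1.25, -1]
g(-1.125) = 0.46875 > 0, so the root lies in [-1.25, -1.125]
g(-1.1875) = 0.1797 > 0, so the root lies in [-1.25, -1.1875]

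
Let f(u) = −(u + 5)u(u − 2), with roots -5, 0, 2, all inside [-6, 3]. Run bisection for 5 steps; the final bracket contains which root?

midpoint -1.5: f = -18.375 < 0 → [-6, -1.5]
midpoint -3.75: f = -26.953125 < 0 → [-6, -3.75]
midpoint -4.875: f = -4.189453 < 0 → [-6, -4.875]
midpoint -5.4375: f = 17.6931 > 0 → [-5.4375, -4.875]
midpoint -5.15625: f = 5.7655 > 0 → [-5.15625, -4.875]

-5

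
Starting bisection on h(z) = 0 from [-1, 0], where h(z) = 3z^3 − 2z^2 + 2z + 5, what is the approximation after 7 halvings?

-0.8515625

h(-0.5) = 3.125 > 0, so the root lies in [-1, -0.5]
h(-0.75) = 1.109375 > 0, so the root lies in [-1, -0.75]
h(-0.875) = -0.291016 < 0, so the root lies in [-0.875, -0.75]
h(-0.8125) = 0.4456 > 0, so the root lies in [-0.875, -0.8125]
h(-0.84375) = 0.0866 > 0, so the root lies in [-0.875, -0.84375]
h(-0.859375) = -0.0998 < 0, so the root lies in [-0.859375, -0.84375]
h(-0.8515625) = -0.006 < 0, so the root lies in [-0.8515625, -0.84375]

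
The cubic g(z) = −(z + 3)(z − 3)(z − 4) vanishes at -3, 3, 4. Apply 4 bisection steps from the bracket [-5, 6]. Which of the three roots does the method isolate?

g(0.5) = -30.625 < 0, so the root lies in [-5, 0.5]
g(-2.25) = -24.609375 < 0, so the root lies in [-5, -2.25]
g(-3.625) = 31.572266 > 0, so the root lies in [-3.625, -2.25]
g(-2.9375) = -2.5745 < 0, so the root lies in [-3.625, -2.9375]

-3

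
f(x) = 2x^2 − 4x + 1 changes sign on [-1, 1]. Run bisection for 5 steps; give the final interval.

midpoint 0: f = 1 > 0 → [0, 1]
midpoint 0.5: f = -0.5 < 0 → [0, 0.5]
midpoint 0.25: f = 0.125 > 0 → [0.25, 0.5]
midpoint 0.375: f = -0.2188 < 0 → [0.25, 0.375]
midpoint 0.3125: f = -0.0547 < 0 → [0.25, 0.3125]

[0.25, 0.3125]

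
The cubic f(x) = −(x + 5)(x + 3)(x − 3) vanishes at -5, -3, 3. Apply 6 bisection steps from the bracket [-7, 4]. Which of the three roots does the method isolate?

f(-1.5) = 23.625 > 0, so the root lies in [-1.5, 4]
f(1.25) = 46.484375 > 0, so the root lies in [1.25, 4]
f(2.625) = 16.083984 > 0, so the root lies in [2.625, 4]
f(3.3125) = -16.3977 < 0, so the root lies in [2.625, 3.3125]
f(2.96875) = 1.4864 > 0, so the root lies in [2.96875, 3.3125]
f(3.140625) = -7.0296 < 0, so the root lies in [2.96875, 3.140625]

3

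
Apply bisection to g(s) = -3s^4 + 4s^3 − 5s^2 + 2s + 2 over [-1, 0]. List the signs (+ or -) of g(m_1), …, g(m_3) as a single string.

midpoint -0.5: g = -0.9375 < 0 → [-0.5, 0]
midpoint -0.25: g = 1.113281 > 0 → [-0.5, -0.25]
midpoint -0.375: g = 0.276611 > 0 → [-0.5, -0.375]

-++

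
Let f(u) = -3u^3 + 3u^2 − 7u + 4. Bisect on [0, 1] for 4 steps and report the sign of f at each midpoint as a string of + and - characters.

+-+-

m = 0.5, f(m) = 0.875 (+); new bracket [0.5, 1]
m = 0.75, f(m) = -0.828125 (−); new bracket [0.5, 0.75]
m = 0.625, f(m) = 0.064453 (+); new bracket [0.625, 0.75]
m = 0.6875, f(m) = -0.3694 (−); new bracket [0.625, 0.6875]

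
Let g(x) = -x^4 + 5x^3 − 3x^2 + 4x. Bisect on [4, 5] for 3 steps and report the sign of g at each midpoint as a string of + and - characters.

+--

g(4.5) = 2.8125 > 0, so the root lies in [4.5, 5]
g(4.75) = -21.894531 < 0, so the root lies in [4.5, 4.75]
g(4.625) = -8.57251 < 0, so the root lies in [4.5, 4.625]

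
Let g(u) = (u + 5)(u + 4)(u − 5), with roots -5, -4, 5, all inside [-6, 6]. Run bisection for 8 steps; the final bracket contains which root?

u = 0 gives g = -100, negative; keep [0, 6]
u = 3 gives g = -112, negative; keep [3, 6]
u = 4.5 gives g = -40.375, negative; keep [4.5, 6]
u = 5.25 gives g = 23.7031, positive; keep [4.5, 5.25]
u = 4.875 gives g = -10.9551, negative; keep [4.875, 5.25]
u = 5.0625 gives g = 5.6995, positive; keep [4.875, 5.0625]
u = 4.96875 gives g = -2.794, negative; keep [4.96875, 5.0625]
u = 5.015625 gives g = 1.4109, positive; keep [4.96875, 5.015625]

5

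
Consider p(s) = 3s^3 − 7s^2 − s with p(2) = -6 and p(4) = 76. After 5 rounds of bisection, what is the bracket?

[2.4375, 2.5]

midpoint 3: p = 15 > 0 → [2, 3]
midpoint 2.5: p = 0.625 > 0 → [2, 2.5]
midpoint 2.25: p = -3.515625 < 0 → [2.25, 2.5]
midpoint 2.375: p = -1.6699 < 0 → [2.375, 2.5]
midpoint 2.4375: p = -0.5808 < 0 → [2.4375, 2.5]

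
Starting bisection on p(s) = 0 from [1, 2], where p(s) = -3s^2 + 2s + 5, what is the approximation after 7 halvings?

1.6640625

midpoint 1.5: p = 1.25 > 0 → [1.5, 2]
midpoint 1.75: p = -0.6875 < 0 → [1.5, 1.75]
midpoint 1.625: p = 0.328125 > 0 → [1.625, 1.75]
midpoint 1.6875: p = -0.168 < 0 → [1.625, 1.6875]
midpoint 1.65625: p = 0.083 > 0 → [1.65625, 1.6875]
midpoint 1.671875: p = -0.0417 < 0 → [1.65625, 1.671875]
midpoint 1.6640625: p = 0.0208 > 0 → [1.6640625, 1.671875]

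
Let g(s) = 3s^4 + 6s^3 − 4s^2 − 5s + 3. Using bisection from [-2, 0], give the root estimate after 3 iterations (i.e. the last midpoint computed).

-1.25

midpoint -1: g = 1 > 0 → [-2, -1]
midpoint -1.5: g = -3.5625 < 0 → [-1.5, -1]
midpoint -1.25: g = -1.394531 < 0 → [-1.25, -1]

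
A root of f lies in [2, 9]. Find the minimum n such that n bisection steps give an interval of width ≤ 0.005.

11

Width after n steps is 7/2^n. Need 2^n ≥ 7/0.005 = 1400.
2^10 = 1024 < 1400 ≤ 2^11 = 2048, so n = 11.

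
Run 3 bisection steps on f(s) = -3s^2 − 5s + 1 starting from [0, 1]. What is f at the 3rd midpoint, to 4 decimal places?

f(0.5) = -2.25 < 0, so the root lies in [0, 0.5]
f(0.25) = -0.4375 < 0, so the root lies in [0, 0.25]
f(0.125) = 0.328125 > 0, so the root lies in [0.125, 0.25]

0.3281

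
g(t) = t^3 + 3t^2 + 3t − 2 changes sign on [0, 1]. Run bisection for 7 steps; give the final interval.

[0.4375, 0.4453125]

t = 0.5 gives g = 0.375, positive; keep [0, 0.5]
t = 0.25 gives g = -1.046875, negative; keep [0.25, 0.5]
t = 0.375 gives g = -0.400391, negative; keep [0.375, 0.5]
t = 0.4375 gives g = -0.0295, negative; keep [0.4375, 0.5]
t = 0.46875 gives g = 0.1684, positive; keep [0.4375, 0.46875]
t = 0.453125 gives g = 0.0684, positive; keep [0.4375, 0.453125]
t = 0.4453125 gives g = 0.0192, positive; keep [0.4375, 0.4453125]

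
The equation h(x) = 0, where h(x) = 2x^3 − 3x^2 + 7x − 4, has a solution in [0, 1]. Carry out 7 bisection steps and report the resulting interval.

[0.6796875, 0.6875]

x = 0.5 gives h = -1, negative; keep [0.5, 1]
x = 0.75 gives h = 0.40625, positive; keep [0.5, 0.75]
x = 0.625 gives h = -0.308594, negative; keep [0.625, 0.75]
x = 0.6875 gives h = 0.0444, positive; keep [0.625, 0.6875]
x = 0.65625 gives h = -0.133, negative; keep [0.65625, 0.6875]
x = 0.671875 gives h = -0.0445, negative; keep [0.671875, 0.6875]
x = 0.6796875 gives h = -0.0001, negative; keep [0.6796875, 0.6875]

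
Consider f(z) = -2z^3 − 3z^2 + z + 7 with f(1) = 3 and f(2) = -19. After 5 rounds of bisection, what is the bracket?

[1.21875, 1.25]

m = 1.5, f(m) = -5 (−); new bracket [1, 1.5]
m = 1.25, f(m) = -0.34375 (−); new bracket [1, 1.25]
m = 1.125, f(m) = 1.480469 (+); new bracket [1.125, 1.25]
m = 1.1875, f(m) = 0.6079 (+); new bracket [1.1875, 1.25]
m = 1.21875, f(m) = 0.1422 (+); new bracket [1.21875, 1.25]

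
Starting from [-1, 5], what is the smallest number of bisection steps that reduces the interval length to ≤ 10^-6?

Width after n steps is 6/2^n. Need 2^n ≥ 6/10^-6 = 6000000.
2^22 = 4194304 < 6000000 ≤ 2^23 = 8388608, so n = 23.

23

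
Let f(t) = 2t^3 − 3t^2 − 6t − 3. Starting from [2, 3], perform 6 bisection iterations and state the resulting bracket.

[2.765625, 2.78125]

t = 2.5 gives f = -5.5, negative; keep [2.5, 3]
t = 2.75 gives f = -0.59375, negative; keep [2.75, 3]
t = 2.875 gives f = 2.480469, positive; keep [2.75, 2.875]
t = 2.8125 gives f = 0.8892, positive; keep [2.75, 2.8125]
t = 2.78125 gives f = 0.1343, positive; keep [2.75, 2.78125]
t = 2.765625 gives f = -0.233, negative; keep [2.765625, 2.78125]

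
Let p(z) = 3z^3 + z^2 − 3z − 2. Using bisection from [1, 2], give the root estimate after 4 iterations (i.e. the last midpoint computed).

1.0625

m = 1.5, p(m) = 5.875 (+); new bracket [1, 1.5]
m = 1.25, p(m) = 1.671875 (+); new bracket [1, 1.25]
m = 1.125, p(m) = 0.162109 (+); new bracket [1, 1.125]
m = 1.0625, p(m) = -0.4602 (−); new bracket [1.0625, 1.125]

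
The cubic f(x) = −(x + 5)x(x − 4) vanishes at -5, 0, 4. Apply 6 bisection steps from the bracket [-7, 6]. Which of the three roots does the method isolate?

-5

f(-0.5) = -10.125 < 0, so the root lies in [-7, -0.5]
f(-3.75) = -36.328125 < 0, so the root lies in [-7, -3.75]
f(-5.375) = 18.896484 > 0, so the root lies in [-5.375, -3.75]
f(-4.5625) = -17.0916 < 0, so the root lies in [-5.375, -4.5625]
f(-4.96875) = -1.3926 < 0, so the root lies in [-5.375, -4.96875]
f(-5.171875) = 8.153 > 0, so the root lies in [-5.171875, -4.96875]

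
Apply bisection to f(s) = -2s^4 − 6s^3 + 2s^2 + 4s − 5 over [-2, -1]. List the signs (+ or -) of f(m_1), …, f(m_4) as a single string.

+-++

s = -1.5 gives f = 3.625, positive; keep [-1.5, -1]
s = -1.25 gives f = -0.039062, negative; keep [-1.5, -1.25]
s = -1.375 gives f = 1.72998, positive; keep [-1.375, -1.25]
s = -1.3125 gives f = 0.8261, positive; keep [-1.3125, -1.25]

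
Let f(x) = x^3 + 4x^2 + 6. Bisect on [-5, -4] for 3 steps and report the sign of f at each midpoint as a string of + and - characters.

m = -4.5, f(m) = -4.125 (−); new bracket [-4.5, -4]
m = -4.25, f(m) = 1.484375 (+); new bracket [-4.5, -4.25]
m = -4.375, f(m) = -1.177734 (−); new bracket [-4.375, -4.25]

-+-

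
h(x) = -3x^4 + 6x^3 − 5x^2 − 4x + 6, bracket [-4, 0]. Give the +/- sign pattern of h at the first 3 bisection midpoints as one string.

x = -2 gives h = -102, negative; keep [-2, 0]
x = -1 gives h = -4, negative; keep [-1, 0]
x = -0.5 gives h = 5.8125, positive; keep [-1, -0.5]

--+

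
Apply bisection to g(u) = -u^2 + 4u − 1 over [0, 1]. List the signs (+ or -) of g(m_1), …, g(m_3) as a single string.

+-+

g(0.5) = 0.75 > 0, so the root lies in [0, 0.5]
g(0.25) = -0.0625 < 0, so the root lies in [0.25, 0.5]
g(0.375) = 0.359375 > 0, so the root lies in [0.25, 0.375]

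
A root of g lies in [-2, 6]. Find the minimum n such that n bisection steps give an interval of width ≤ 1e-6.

Width after n steps is 8/2^n. Need 2^n ≥ 8/1e-6 = 8000000.
2^22 = 4194304 < 8000000 ≤ 2^23 = 8388608, so n = 23.

23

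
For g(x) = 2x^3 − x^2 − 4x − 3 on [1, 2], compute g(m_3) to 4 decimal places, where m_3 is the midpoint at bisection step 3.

m = 1.5, g(m) = -4.5 (−); new bracket [1.5, 2]
m = 1.75, g(m) = -2.34375 (−); new bracket [1.75, 2]
m = 1.875, g(m) = -0.832031 (−); new bracket [1.875, 2]

-0.8320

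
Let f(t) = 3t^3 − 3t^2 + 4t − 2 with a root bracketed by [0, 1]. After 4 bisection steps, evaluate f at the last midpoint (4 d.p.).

m = 0.5, f(m) = -0.375 (−); new bracket [0.5, 1]
m = 0.75, f(m) = 0.578125 (+); new bracket [0.5, 0.75]
m = 0.625, f(m) = 0.060547 (+); new bracket [0.5, 0.625]
m = 0.5625, f(m) = -0.1653 (−); new bracket [0.5625, 0.625]

-0.1653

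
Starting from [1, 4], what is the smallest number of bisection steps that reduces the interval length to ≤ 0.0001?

Width after n steps is 3/2^n. Need 2^n ≥ 3/0.0001 = 30000.
2^14 = 16384 < 30000 ≤ 2^15 = 32768, so n = 15.

15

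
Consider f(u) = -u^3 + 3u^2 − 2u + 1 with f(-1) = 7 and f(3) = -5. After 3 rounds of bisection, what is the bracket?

midpoint 1: f = 1 > 0 → [1, 3]
midpoint 2: f = 1 > 0 → [2, 3]
midpoint 2.5: f = -0.875 < 0 → [2, 2.5]

[2, 2.5]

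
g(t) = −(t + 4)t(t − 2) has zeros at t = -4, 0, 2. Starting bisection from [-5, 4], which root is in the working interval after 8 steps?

t = -0.5 gives g = -4.375, negative; keep [-5, -0.5]
t = -2.75 gives g = -16.328125, negative; keep [-5, -2.75]
t = -3.875 gives g = -2.845703, negative; keep [-5, -3.875]
t = -4.4375 gives g = 12.4978, positive; keep [-4.4375, -3.875]
t = -4.15625 gives g = 3.998, positive; keep [-4.15625, -3.875]
t = -4.015625 gives g = 0.3774, positive; keep [-4.015625, -3.875]
t = -3.9453125 gives g = -1.2828, negative; keep [-4.015625, -3.9453125]
t = -3.98046875 gives g = -0.4649, negative; keep [-4.015625, -3.98046875]

-4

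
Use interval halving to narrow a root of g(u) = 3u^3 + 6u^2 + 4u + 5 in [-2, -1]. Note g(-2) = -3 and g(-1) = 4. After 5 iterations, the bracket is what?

midpoint -1.5: g = 2.375 > 0 → [-2, -1.5]
midpoint -1.75: g = 0.296875 > 0 → [-2, -1.75]
midpoint -1.875: g = -1.181641 < 0 → [-1.875, -1.75]
midpoint -1.8125: g = -0.4021 < 0 → [-1.8125, -1.75]
midpoint -1.78125: g = -0.0428 < 0 → [-1.78125, -1.75]

[-1.78125, -1.75]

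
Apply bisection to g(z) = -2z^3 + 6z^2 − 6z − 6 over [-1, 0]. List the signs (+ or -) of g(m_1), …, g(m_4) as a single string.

-++-

m = -0.5, g(m) = -1.25 (−); new bracket [-1, -0.5]
m = -0.75, g(m) = 2.71875 (+); new bracket [-0.75, -0.5]
m = -0.625, g(m) = 0.582031 (+); new bracket [-0.625, -0.5]
m = -0.5625, g(m) = -0.3706 (−); new bracket [-0.625, -0.5625]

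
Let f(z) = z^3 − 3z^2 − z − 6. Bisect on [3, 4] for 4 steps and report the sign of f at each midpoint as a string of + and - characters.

-+--

f(3.5) = -3.375 < 0, so the root lies in [3.5, 4]
f(3.75) = 0.796875 > 0, so the root lies in [3.5, 3.75]
f(3.625) = -1.412109 < 0, so the root lies in [3.625, 3.75]
f(3.6875) = -0.3391 < 0, so the root lies in [3.6875, 3.75]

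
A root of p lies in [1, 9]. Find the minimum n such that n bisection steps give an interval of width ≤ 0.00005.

18

Width after n steps is 8/2^n. Need 2^n ≥ 8/0.00005 = 160000.
2^17 = 131072 < 160000 ≤ 2^18 = 262144, so n = 18.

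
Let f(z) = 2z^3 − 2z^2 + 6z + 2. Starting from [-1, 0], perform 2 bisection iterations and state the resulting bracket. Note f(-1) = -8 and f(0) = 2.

f(-0.5) = -1.75 < 0, so the root lies in [-0.5, 0]
f(-0.25) = 0.34375 > 0, so the root lies in [-0.5, -0.25]

[-0.5, -0.25]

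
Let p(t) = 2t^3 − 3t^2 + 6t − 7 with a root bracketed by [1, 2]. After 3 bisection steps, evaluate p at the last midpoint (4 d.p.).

0.7773

p(1.5) = 2 > 0, so the root lies in [1, 1.5]
p(1.25) = -0.28125 < 0, so the root lies in [1.25, 1.5]
p(1.375) = 0.777344 > 0, so the root lies in [1.25, 1.375]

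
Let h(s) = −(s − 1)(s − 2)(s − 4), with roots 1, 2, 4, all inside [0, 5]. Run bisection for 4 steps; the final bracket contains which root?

4

m = 2.5, h(m) = 1.125 (+); new bracket [2.5, 5]
m = 3.75, h(m) = 1.203125 (+); new bracket [3.75, 5]
m = 4.375, h(m) = -3.005859 (−); new bracket [3.75, 4.375]
m = 4.0625, h(m) = -0.3948 (−); new bracket [3.75, 4.0625]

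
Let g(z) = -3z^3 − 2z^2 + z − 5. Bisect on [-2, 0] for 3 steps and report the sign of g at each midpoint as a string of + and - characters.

--+

midpoint -1: g = -5 < 0 → [-2, -1]
midpoint -1.5: g = -0.875 < 0 → [-2, -1.5]
midpoint -1.75: g = 3.203125 > 0 → [-1.75, -1.5]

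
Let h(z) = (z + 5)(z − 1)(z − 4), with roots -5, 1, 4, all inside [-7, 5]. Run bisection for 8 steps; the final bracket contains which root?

z = -1 gives h = 40, positive; keep [-7, -1]
z = -4 gives h = 40, positive; keep [-7, -4]
z = -5.5 gives h = -30.875, negative; keep [-5.5, -4]
z = -4.75 gives h = 12.5781, positive; keep [-5.5, -4.75]
z = -5.125 gives h = -6.9863, negative; keep [-5.125, -4.75]
z = -4.9375 gives h = 3.3167, positive; keep [-5.125, -4.9375]
z = -5.03125 gives h = -1.7022, negative; keep [-5.03125, -4.9375]
z = -4.984375 gives h = 0.8401, positive; keep [-5.03125, -4.984375]

-5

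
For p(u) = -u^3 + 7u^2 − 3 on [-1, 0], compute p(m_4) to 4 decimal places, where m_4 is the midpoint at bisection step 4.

0.6335

u = -0.5 gives p = -1.125, negative; keep [-1, -0.5]
u = -0.75 gives p = 1.359375, positive; keep [-0.75, -0.5]
u = -0.625 gives p = -0.021484, negative; keep [-0.75, -0.625]
u = -0.6875 gives p = 0.6335, positive; keep [-0.6875, -0.625]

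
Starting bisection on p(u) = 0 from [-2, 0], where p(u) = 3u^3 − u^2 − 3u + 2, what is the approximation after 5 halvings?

-1.0625

m = -1, p(m) = 1 (+); new bracket [-2, -1]
m = -1.5, p(m) = -5.875 (−); new bracket [-1.5, -1]
m = -1.25, p(m) = -1.671875 (−); new bracket [-1.25, -1]
m = -1.125, p(m) = -0.1621 (−); new bracket [-1.125, -1]
m = -1.0625, p(m) = 0.4602 (+); new bracket [-1.125, -1.0625]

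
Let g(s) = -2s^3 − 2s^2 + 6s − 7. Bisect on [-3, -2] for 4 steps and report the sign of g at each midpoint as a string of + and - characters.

g(-2.5) = -3.25 < 0, so the root lies in [-3, -2.5]
g(-2.75) = 2.96875 > 0, so the root lies in [-2.75, -2.5]
g(-2.625) = -0.355469 < 0, so the root lies in [-2.75, -2.625]
g(-2.6875) = 1.2515 > 0, so the root lies in [-2.6875, -2.625]

-+-+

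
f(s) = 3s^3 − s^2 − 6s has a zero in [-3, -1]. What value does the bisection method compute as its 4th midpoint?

s = -2 gives f = -16, negative; keep [-2, -1]
s = -1.5 gives f = -3.375, negative; keep [-1.5, -1]
s = -1.25 gives f = 0.078125, positive; keep [-1.5, -1.25]
s = -1.375 gives f = -1.4395, negative; keep [-1.375, -1.25]

-1.375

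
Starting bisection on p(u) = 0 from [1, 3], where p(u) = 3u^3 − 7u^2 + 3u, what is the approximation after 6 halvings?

p(2) = 2 > 0, so the root lies in [1, 2]
p(1.5) = -1.125 < 0, so the root lies in [1.5, 2]
p(1.75) = -0.109375 < 0, so the root lies in [1.75, 2]
p(1.875) = 0.791 > 0, so the root lies in [1.75, 1.875]
p(1.8125) = 0.3044 > 0, so the root lies in [1.75, 1.8125]
p(1.78125) = 0.0887 > 0, so the root lies in [1.75, 1.78125]

1.78125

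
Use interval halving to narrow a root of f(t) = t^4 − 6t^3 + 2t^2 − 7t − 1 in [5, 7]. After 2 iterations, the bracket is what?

f(6) = 29 > 0, so the root lies in [5, 6]
f(5.5) = -62.1875 < 0, so the root lies in [5.5, 6]

[5.5, 6]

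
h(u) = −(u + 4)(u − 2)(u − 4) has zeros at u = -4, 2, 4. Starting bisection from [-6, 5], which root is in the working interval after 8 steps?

u = -0.5 gives h = -39.375, negative; keep [-6, -0.5]
u = -3.25 gives h = -28.546875, negative; keep [-6, -3.25]
u = -4.625 gives h = 35.712891, positive; keep [-4.625, -3.25]
u = -3.9375 gives h = -2.9456, negative; keep [-4.625, -3.9375]
u = -4.28125 gives h = 14.6297, positive; keep [-4.28125, -3.9375]
u = -4.109375 gives h = 5.4188, positive; keep [-4.109375, -3.9375]
u = -4.0234375 gives h = 1.1327, positive; keep [-4.0234375, -3.9375]
u = -3.98046875 gives h = -0.9322, negative; keep [-4.0234375, -3.98046875]

-4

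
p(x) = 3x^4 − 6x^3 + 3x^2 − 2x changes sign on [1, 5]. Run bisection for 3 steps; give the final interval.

p(3) = 102 > 0, so the root lies in [1, 3]
p(2) = 8 > 0, so the root lies in [1, 2]
p(1.5) = -1.3125 < 0, so the root lies in [1.5, 2]

[1.5, 2]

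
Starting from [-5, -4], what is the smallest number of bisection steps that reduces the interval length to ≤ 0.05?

5

Width after n steps is 1/2^n. Need 2^n ≥ 1/0.05 = 20.
2^4 = 16 < 20 ≤ 2^5 = 32, so n = 5.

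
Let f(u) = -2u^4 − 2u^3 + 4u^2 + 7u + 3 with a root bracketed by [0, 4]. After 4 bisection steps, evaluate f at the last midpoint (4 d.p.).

-1.9766

midpoint 2: f = -15 < 0 → [0, 2]
midpoint 1: f = 10 > 0 → [1, 2]
midpoint 1.5: f = 5.625 > 0 → [1.5, 2]
midpoint 1.75: f = -1.9766 < 0 → [1.5, 1.75]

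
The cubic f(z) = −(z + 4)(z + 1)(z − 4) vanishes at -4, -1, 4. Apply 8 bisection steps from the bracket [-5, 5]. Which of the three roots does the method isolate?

4

z = 0 gives f = 16, positive; keep [0, 5]
z = 2.5 gives f = 34.125, positive; keep [2.5, 5]
z = 3.75 gives f = 9.203125, positive; keep [3.75, 5]
z = 4.375 gives f = -16.8809, negative; keep [3.75, 4.375]
z = 4.0625 gives f = -2.551, negative; keep [3.75, 4.0625]
z = 3.90625 gives f = 3.6366, positive; keep [3.90625, 4.0625]
z = 3.984375 gives f = 0.6218, positive; keep [3.984375, 4.0625]
z = 4.0234375 gives f = -0.9447, negative; keep [3.984375, 4.0234375]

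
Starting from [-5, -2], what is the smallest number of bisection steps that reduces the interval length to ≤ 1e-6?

22

Width after n steps is 3/2^n. Need 2^n ≥ 3/1e-6 = 3000000.
2^21 = 2097152 < 3000000 ≤ 2^22 = 4194304, so n = 22.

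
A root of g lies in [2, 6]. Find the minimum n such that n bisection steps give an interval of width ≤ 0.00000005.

27

Width after n steps is 4/2^n. Need 2^n ≥ 4/0.00000005 = 80000000.
2^26 = 67108864 < 80000000 ≤ 2^27 = 134217728, so n = 27.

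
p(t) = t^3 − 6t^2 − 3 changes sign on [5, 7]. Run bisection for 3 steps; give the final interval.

[6, 6.25]

t = 6 gives p = -3, negative; keep [6, 7]
t = 6.5 gives p = 18.125, positive; keep [6, 6.5]
t = 6.25 gives p = 6.765625, positive; keep [6, 6.25]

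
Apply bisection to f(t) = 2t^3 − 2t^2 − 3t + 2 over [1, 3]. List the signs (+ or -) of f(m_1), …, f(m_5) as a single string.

+-+++

midpoint 2: f = 4 > 0 → [1, 2]
midpoint 1.5: f = -0.25 < 0 → [1.5, 2]
midpoint 1.75: f = 1.34375 > 0 → [1.5, 1.75]
midpoint 1.625: f = 0.4258 > 0 → [1.5, 1.625]
midpoint 1.5625: f = 0.0591 > 0 → [1.5, 1.5625]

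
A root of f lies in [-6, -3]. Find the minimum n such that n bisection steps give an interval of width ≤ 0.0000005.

23

Width after n steps is 3/2^n. Need 2^n ≥ 3/0.0000005 = 6000000.
2^22 = 4194304 < 6000000 ≤ 2^23 = 8388608, so n = 23.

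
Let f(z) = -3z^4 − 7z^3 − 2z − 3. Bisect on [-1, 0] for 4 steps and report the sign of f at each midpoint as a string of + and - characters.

-+--

f(-0.5) = -1.3125 < 0, so the root lies in [-1, -0.5]
f(-0.75) = 0.503906 > 0, so the root lies in [-0.75, -0.5]
f(-0.625) = -0.498779 < 0, so the root lies in [-0.75, -0.625]
f(-0.6875) = -0.0206 < 0, so the root lies in [-0.75, -0.6875]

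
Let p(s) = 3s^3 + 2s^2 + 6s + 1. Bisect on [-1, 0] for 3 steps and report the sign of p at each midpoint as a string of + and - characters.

p(-0.5) = -1.875 < 0, so the root lies in [-0.5, 0]
p(-0.25) = -0.421875 < 0, so the root lies in [-0.25, 0]
p(-0.125) = 0.275391 > 0, so the root lies in [-0.25, -0.125]

--+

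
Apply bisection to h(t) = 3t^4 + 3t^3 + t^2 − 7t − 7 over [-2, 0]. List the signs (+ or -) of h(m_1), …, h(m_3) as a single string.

h(-1) = 1 > 0, so the root lies in [-1, 0]
h(-0.5) = -3.4375 < 0, so the root lies in [-1, -0.5]
h(-0.75) = -1.503906 < 0, so the root lies in [-1, -0.75]

+--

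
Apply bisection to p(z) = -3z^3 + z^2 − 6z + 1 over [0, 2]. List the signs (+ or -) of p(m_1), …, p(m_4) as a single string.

p(1) = -7 < 0, so the root lies in [0, 1]
p(0.5) = -2.125 < 0, so the root lies in [0, 0.5]
p(0.25) = -0.484375 < 0, so the root lies in [0, 0.25]
p(0.125) = 0.2598 > 0, so the root lies in [0.125, 0.25]

---+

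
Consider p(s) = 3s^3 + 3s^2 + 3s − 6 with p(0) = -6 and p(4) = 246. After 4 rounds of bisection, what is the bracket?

p(2) = 36 > 0, so the root lies in [0, 2]
p(1) = 3 > 0, so the root lies in [0, 1]
p(0.5) = -3.375 < 0, so the root lies in [0.5, 1]
p(0.75) = -0.7969 < 0, so the root lies in [0.75, 1]

[0.75, 1]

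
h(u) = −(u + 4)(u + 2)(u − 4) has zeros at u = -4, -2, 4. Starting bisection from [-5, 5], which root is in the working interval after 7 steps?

m = 0, h(m) = 32 (+); new bracket [0, 5]
m = 2.5, h(m) = 43.875 (+); new bracket [2.5, 5]
m = 3.75, h(m) = 11.140625 (+); new bracket [3.75, 5]
m = 4.375, h(m) = -20.0215 (−); new bracket [3.75, 4.375]
m = 4.0625, h(m) = -3.0549 (−); new bracket [3.75, 4.0625]
m = 3.90625, h(m) = 4.3778 (+); new bracket [3.90625, 4.0625]
m = 3.984375, h(m) = 0.7466 (+); new bracket [3.984375, 4.0625]

4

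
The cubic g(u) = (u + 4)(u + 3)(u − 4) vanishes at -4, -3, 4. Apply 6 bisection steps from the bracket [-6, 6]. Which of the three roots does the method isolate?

4

g(0) = -48 < 0, so the root lies in [0, 6]
g(3) = -42 < 0, so the root lies in [3, 6]
g(4.5) = 31.875 > 0, so the root lies in [3, 4.5]
g(3.75) = -13.0781 < 0, so the root lies in [3.75, 4.5]
g(4.125) = 7.2363 > 0, so the root lies in [3.75, 4.125]
g(3.9375) = -3.4417 < 0, so the root lies in [3.9375, 4.125]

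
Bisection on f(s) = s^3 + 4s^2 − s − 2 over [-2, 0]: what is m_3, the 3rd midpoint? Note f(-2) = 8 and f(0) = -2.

f(-1) = 2 > 0, so the root lies in [-1, 0]
f(-0.5) = -0.625 < 0, so the root lies in [-1, -0.5]
f(-0.75) = 0.578125 > 0, so the root lies in [-0.75, -0.5]

-0.75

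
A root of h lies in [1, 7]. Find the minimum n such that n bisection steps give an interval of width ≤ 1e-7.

Width after n steps is 6/2^n. Need 2^n ≥ 6/1e-7 = 60000000.
2^25 = 33554432 < 60000000 ≤ 2^26 = 67108864, so n = 26.

26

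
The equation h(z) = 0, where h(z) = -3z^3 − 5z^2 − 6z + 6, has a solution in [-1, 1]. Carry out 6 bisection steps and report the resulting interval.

z = 0 gives h = 6, positive; keep [0, 1]
z = 0.5 gives h = 1.375, positive; keep [0.5, 1]
z = 0.75 gives h = -2.578125, negative; keep [0.5, 0.75]
z = 0.625 gives h = -0.4355, negative; keep [0.5, 0.625]
z = 0.5625 gives h = 0.509, positive; keep [0.5625, 0.625]
z = 0.59375 gives h = 0.0468, positive; keep [0.59375, 0.625]

[0.59375, 0.625]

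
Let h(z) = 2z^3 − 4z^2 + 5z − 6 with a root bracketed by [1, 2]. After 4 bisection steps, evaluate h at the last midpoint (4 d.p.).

-0.3237

midpoint 1.5: h = -0.75 < 0 → [1.5, 2]
midpoint 1.75: h = 1.21875 > 0 → [1.5, 1.75]
midpoint 1.625: h = 0.144531 > 0 → [1.5, 1.625]
midpoint 1.5625: h = -0.3237 < 0 → [1.5625, 1.625]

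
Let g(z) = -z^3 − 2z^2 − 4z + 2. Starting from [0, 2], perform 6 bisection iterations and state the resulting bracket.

[0.375, 0.40625]

midpoint 1: g = -5 < 0 → [0, 1]
midpoint 0.5: g = -0.625 < 0 → [0, 0.5]
midpoint 0.25: g = 0.859375 > 0 → [0.25, 0.5]
midpoint 0.375: g = 0.166 > 0 → [0.375, 0.5]
midpoint 0.4375: g = -0.2166 < 0 → [0.375, 0.4375]
midpoint 0.40625: g = -0.0221 < 0 → [0.375, 0.40625]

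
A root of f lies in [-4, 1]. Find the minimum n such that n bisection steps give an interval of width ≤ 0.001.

13

Width after n steps is 5/2^n. Need 2^n ≥ 5/0.001 = 5000.
2^12 = 4096 < 5000 ≤ 2^13 = 8192, so n = 13.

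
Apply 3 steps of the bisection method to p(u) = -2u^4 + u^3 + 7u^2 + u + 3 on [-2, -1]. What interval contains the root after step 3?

[-1.75, -1.625]

u = -1.5 gives p = 3.75, positive; keep [-2, -1.5]
u = -1.75 gives p = -1.429688, negative; keep [-1.75, -1.5]
u = -1.625 gives p = 1.622559, positive; keep [-1.75, -1.625]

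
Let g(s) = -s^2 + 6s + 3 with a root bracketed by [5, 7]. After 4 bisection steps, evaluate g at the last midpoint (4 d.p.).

s = 6 gives g = 3, positive; keep [6, 7]
s = 6.5 gives g = -0.25, negative; keep [6, 6.5]
s = 6.25 gives g = 1.4375, positive; keep [6.25, 6.5]
s = 6.375 gives g = 0.6094, positive; keep [6.375, 6.5]

0.6094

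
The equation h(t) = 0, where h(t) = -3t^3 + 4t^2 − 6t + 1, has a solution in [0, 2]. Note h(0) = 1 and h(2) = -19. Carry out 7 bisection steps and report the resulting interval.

h(1) = -4 < 0, so the root lies in [0, 1]
h(0.5) = -1.375 < 0, so the root lies in [0, 0.5]
h(0.25) = -0.296875 < 0, so the root lies in [0, 0.25]
h(0.125) = 0.3066 > 0, so the root lies in [0.125, 0.25]
h(0.1875) = -0.0042 < 0, so the root lies in [0.125, 0.1875]
h(0.15625) = 0.1487 > 0, so the root lies in [0.15625, 0.1875]
h(0.171875) = 0.0717 > 0, so the root lies in [0.171875, 0.1875]

[0.171875, 0.1875]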